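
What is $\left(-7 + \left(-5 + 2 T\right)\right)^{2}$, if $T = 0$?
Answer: $144$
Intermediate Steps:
$\left(-7 + \left(-5 + 2 T\right)\right)^{2} = \left(-7 + \left(-5 + 2 \cdot 0\right)\right)^{2} = \left(-7 + \left(-5 + 0\right)\right)^{2} = \left(-7 - 5\right)^{2} = \left(-12\right)^{2} = 144$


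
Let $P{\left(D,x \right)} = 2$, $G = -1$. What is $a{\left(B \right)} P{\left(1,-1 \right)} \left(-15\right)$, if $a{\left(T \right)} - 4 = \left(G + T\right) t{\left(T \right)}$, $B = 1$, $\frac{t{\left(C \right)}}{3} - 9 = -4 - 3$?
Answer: $-120$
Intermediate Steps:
$t{\left(C \right)} = 6$ ($t{\left(C \right)} = 27 + 3 \left(-4 - 3\right) = 27 + 3 \left(-7\right) = 27 - 21 = 6$)
$a{\left(T \right)} = -2 + 6 T$ ($a{\left(T \right)} = 4 + \left(-1 + T\right) 6 = 4 + \left(-6 + 6 T\right) = -2 + 6 T$)
$a{\left(B \right)} P{\left(1,-1 \right)} \left(-15\right) = \left(-2 + 6 \cdot 1\right) 2 \left(-15\right) = \left(-2 + 6\right) 2 \left(-15\right) = 4 \cdot 2 \left(-15\right) = 8 \left(-15\right) = -120$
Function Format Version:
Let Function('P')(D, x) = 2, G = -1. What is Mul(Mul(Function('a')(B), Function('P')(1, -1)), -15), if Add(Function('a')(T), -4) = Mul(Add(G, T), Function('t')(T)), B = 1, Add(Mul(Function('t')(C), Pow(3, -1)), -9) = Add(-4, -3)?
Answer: -120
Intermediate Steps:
Function('t')(C) = 6 (Function('t')(C) = Add(27, Mul(3, Add(-4, -3))) = Add(27, Mul(3, -7)) = Add(27, -21) = 6)
Function('a')(T) = Add(-2, Mul(6, T)) (Function('a')(T) = Add(4, Mul(Add(-1, T), 6)) = Add(4, Add(-6, Mul(6, T))) = Add(-2, Mul(6, T)))
Mul(Mul(Function('a')(B), Function('P')(1, -1)), -15) = Mul(Mul(Add(-2, Mul(6, 1)), 2), -15) = Mul(Mul(Add(-2, 6), 2), -15) = Mul(Mul(4, 2), -15) = Mul(8, -15) = -120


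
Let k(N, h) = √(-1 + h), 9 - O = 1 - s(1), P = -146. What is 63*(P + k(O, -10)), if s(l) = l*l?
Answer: -9198 + 63*I*√11 ≈ -9198.0 + 208.95*I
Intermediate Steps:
s(l) = l²
O = 9 (O = 9 - (1 - 1*1²) = 9 - (1 - 1*1) = 9 - (1 - 1) = 9 - 1*0 = 9 + 0 = 9)
63*(P + k(O, -10)) = 63*(-146 + √(-1 - 10)) = 63*(-146 + √(-11)) = 63*(-146 + I*√11) = -9198 + 63*I*√11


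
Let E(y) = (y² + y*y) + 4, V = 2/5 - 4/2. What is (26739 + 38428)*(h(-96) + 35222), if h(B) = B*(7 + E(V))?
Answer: 54861620954/25 ≈ 2.1945e+9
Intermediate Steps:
V = -8/5 (V = 2*(⅕) - 4*½ = ⅖ - 2 = -8/5 ≈ -1.6000)
E(y) = 4 + 2*y² (E(y) = (y² + y²) + 4 = 2*y² + 4 = 4 + 2*y²)
h(B) = 403*B/25 (h(B) = B*(7 + (4 + 2*(-8/5)²)) = B*(7 + (4 + 2*(64/25))) = B*(7 + (4 + 128/25)) = B*(7 + 228/25) = B*(403/25) = 403*B/25)
(26739 + 38428)*(h(-96) + 35222) = (26739 + 38428)*((403/25)*(-96) + 35222) = 65167*(-38688/25 + 35222) = 65167*(841862/25) = 54861620954/25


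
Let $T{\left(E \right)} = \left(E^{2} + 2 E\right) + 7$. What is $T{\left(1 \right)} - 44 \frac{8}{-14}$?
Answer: $\frac{246}{7} \approx 35.143$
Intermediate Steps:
$T{\left(E \right)} = 7 + E^{2} + 2 E$
$T{\left(1 \right)} - 44 \frac{8}{-14} = \left(7 + 1^{2} + 2 \cdot 1\right) - 44 \frac{8}{-14} = \left(7 + 1 + 2\right) - 44 \cdot 8 \left(- \frac{1}{14}\right) = 10 - - \frac{176}{7} = 10 + \frac{176}{7} = \frac{246}{7}$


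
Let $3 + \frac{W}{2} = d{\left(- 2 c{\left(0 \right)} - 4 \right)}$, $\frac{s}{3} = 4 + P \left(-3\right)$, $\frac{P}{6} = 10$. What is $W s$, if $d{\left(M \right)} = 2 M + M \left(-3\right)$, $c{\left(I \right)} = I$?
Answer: $-1056$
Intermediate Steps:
$P = 60$ ($P = 6 \cdot 10 = 60$)
$s = -528$ ($s = 3 \left(4 + 60 \left(-3\right)\right) = 3 \left(4 - 180\right) = 3 \left(-176\right) = -528$)
$d{\left(M \right)} = - M$ ($d{\left(M \right)} = 2 M - 3 M = - M$)
$W = 2$ ($W = -6 + 2 \left(- (\left(-2\right) 0 - 4)\right) = -6 + 2 \left(- (0 - 4)\right) = -6 + 2 \left(\left(-1\right) \left(-4\right)\right) = -6 + 2 \cdot 4 = -6 + 8 = 2$)
$W s = 2 \left(-528\right) = -1056$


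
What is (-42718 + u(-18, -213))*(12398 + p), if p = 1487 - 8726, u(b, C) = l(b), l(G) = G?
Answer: -220475024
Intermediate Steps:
u(b, C) = b
p = -7239
(-42718 + u(-18, -213))*(12398 + p) = (-42718 - 18)*(12398 - 7239) = -42736*5159 = -220475024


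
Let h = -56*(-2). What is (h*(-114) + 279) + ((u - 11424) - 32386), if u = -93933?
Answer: -150232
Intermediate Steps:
h = 112
(h*(-114) + 279) + ((u - 11424) - 32386) = (112*(-114) + 279) + ((-93933 - 11424) - 32386) = (-12768 + 279) + (-105357 - 32386) = -12489 - 137743 = -150232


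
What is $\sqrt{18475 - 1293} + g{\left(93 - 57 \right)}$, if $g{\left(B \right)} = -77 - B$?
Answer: $-113 + 11 \sqrt{142} \approx 18.08$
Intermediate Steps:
$\sqrt{18475 - 1293} + g{\left(93 - 57 \right)} = \sqrt{18475 - 1293} - 113 = \sqrt{17182} - 113 = 11 \sqrt{142} - 113 = -113 + 11 \sqrt{142}$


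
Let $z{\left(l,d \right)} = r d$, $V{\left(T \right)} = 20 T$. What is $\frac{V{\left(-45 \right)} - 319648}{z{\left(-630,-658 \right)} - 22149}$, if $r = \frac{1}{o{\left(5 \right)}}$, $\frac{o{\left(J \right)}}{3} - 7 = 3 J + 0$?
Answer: $\frac{5289042}{365623} \approx 14.466$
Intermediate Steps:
$o{\left(J \right)} = 21 + 9 J$ ($o{\left(J \right)} = 21 + 3 \left(3 J + 0\right) = 21 + 3 \cdot 3 J = 21 + 9 J$)
$r = \frac{1}{66}$ ($r = \frac{1}{21 + 9 \cdot 5} = \frac{1}{21 + 45} = \frac{1}{66} \approx 0.015152$)
$z{\left(l,d \right)} = \frac{d}{66}$
$\frac{V{\left(-45 \right)} - 319648}{z{\left(-630,-658 \right)} - 22149} = \frac{20 \left(-45\right) - 319648}{\frac{1}{66} \left(-658\right) - 22149} = \frac{-900 - 319648}{- \frac{329}{33} - 22149} = - \frac{320548}{- \frac{731246}{33}} = \left(-320548\right) \left(- \frac{33}{731246}\right) = \frac{5289042}{365623}$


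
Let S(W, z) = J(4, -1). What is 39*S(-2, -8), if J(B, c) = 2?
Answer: 78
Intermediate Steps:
S(W, z) = 2
39*S(-2, -8) = 39*2 = 78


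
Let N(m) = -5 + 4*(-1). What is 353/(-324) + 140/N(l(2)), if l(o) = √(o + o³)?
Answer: -5393/324 ≈ -16.645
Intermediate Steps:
N(m) = -9 (N(m) = -5 - 4 = -9)
353/(-324) + 140/N(l(2)) = 353/(-324) + 140/(-9) = 353*(-1/324) + 140*(-⅑) = -353/324 - 140/9 = -5393/324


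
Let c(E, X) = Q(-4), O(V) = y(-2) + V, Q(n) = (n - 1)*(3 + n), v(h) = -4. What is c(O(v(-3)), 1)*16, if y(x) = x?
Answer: 80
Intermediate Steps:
Q(n) = (-1 + n)*(3 + n)
O(V) = -2 + V
c(E, X) = 5 (c(E, X) = -3 + (-4)**2 + 2*(-4) = -3 + 16 - 8 = 5)
c(O(v(-3)), 1)*16 = 5*16 = 80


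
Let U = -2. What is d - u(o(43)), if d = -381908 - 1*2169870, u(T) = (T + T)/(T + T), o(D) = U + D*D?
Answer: -2551779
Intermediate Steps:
o(D) = -2 + D**2 (o(D) = -2 + D*D = -2 + D**2)
u(T) = 1 (u(T) = (2*T)/((2*T)) = (2*T)*(1/(2*T)) = 1)
d = -2551778 (d = -381908 - 2169870 = -2551778)
d - u(o(43)) = -2551778 - 1*1 = -2551778 - 1 = -2551779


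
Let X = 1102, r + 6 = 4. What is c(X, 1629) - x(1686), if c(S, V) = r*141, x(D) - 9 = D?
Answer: -1977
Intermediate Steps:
r = -2 (r = -6 + 4 = -2)
x(D) = 9 + D
c(S, V) = -282 (c(S, V) = -2*141 = -282)
c(X, 1629) - x(1686) = -282 - (9 + 1686) = -282 - 1*1695 = -282 - 1695 = -1977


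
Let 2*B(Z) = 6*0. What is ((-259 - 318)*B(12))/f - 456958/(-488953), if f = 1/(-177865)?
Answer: 456958/488953 ≈ 0.93456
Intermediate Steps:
B(Z) = 0 (B(Z) = (6*0)/2 = (½)*0 = 0)
f = -1/177865 ≈ -5.6222e-6
((-259 - 318)*B(12))/f - 456958/(-488953) = ((-259 - 318)*0)/(-1/177865) - 456958/(-488953) = -577*0*(-177865) - 456958*(-1/488953) = 0*(-177865) + 456958/488953 = 0 + 456958/488953 = 456958/488953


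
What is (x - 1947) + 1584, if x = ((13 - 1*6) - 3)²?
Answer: -347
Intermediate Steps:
x = 16 (x = ((13 - 6) - 3)² = (7 - 3)² = 4² = 16)
(x - 1947) + 1584 = (16 - 1947) + 1584 = -1931 + 1584 = -347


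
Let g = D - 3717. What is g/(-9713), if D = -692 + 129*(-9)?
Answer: 5570/9713 ≈ 0.57346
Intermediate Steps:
D = -1853 (D = -692 - 1161 = -1853)
g = -5570 (g = -1853 - 3717 = -5570)
g/(-9713) = -5570/(-9713) = -5570*(-1/9713) = 5570/9713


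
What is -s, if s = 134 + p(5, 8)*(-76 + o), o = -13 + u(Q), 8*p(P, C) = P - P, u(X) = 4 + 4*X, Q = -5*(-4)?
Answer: -134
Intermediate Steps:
Q = 20
p(P, C) = 0 (p(P, C) = (P - P)/8 = (1/8)*0 = 0)
o = 71 (o = -13 + (4 + 4*20) = -13 + (4 + 80) = -13 + 84 = 71)
s = 134 (s = 134 + 0*(-76 + 71) = 134 + 0*(-5) = 134 + 0 = 134)
-s = -1*134 = -134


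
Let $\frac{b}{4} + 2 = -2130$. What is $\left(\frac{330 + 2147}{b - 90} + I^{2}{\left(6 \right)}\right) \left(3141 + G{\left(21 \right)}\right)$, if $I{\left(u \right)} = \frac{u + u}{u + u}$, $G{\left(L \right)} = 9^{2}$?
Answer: $\frac{9893151}{4309} \approx 2295.9$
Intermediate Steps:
$b = -8528$ ($b = -8 + 4 \left(-2130\right) = -8 - 8520 = -8528$)
$G{\left(L \right)} = 81$
$I{\left(u \right)} = 1$ ($I{\left(u \right)} = \frac{2 u}{2 u} = 2 u \frac{1}{2 u} = 1$)
$\left(\frac{330 + 2147}{b - 90} + I^{2}{\left(6 \right)}\right) \left(3141 + G{\left(21 \right)}\right) = \left(\frac{330 + 2147}{-8528 - 90} + 1^{2}\right) \left(3141 + 81\right) = \left(\frac{2477}{-8618} + 1\right) 3222 = \left(2477 \left(- \frac{1}{8618}\right) + 1\right) 3222 = \left(- \frac{2477}{8618} + 1\right) 3222 = \frac{6141}{8618} \cdot 3222 = \frac{9893151}{4309}$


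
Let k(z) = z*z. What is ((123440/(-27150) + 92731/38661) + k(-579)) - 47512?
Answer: 10067046080872/34988205 ≈ 2.8773e+5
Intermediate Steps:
k(z) = z²
((123440/(-27150) + 92731/38661) + k(-579)) - 47512 = ((123440/(-27150) + 92731/38661) + (-579)²) - 47512 = ((123440*(-1/27150) + 92731*(1/38661)) + 335241) - 47512 = ((-12344/2715 + 92731/38661) + 335241) - 47512 = (-75155573/34988205 + 335241) - 47512 = 11729405676832/34988205 - 47512 = 10067046080872/34988205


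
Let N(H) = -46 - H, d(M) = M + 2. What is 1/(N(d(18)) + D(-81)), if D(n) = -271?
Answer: -1/337 ≈ -0.0029674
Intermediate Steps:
d(M) = 2 + M
1/(N(d(18)) + D(-81)) = 1/((-46 - (2 + 18)) - 271) = 1/((-46 - 1*20) - 271) = 1/((-46 - 20) - 271) = 1/(-66 - 271) = 1/(-337) = -1/337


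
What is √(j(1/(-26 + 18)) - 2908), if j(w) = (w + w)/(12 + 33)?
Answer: I*√2617205/30 ≈ 53.926*I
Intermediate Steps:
j(w) = 2*w/45 (j(w) = (2*w)/45 = (2*w)*(1/45) = 2*w/45)
√(j(1/(-26 + 18)) - 2908) = √(2/(45*(-26 + 18)) - 2908) = √((2/45)/(-8) - 2908) = √((2/45)*(-⅛) - 2908) = √(-1/180 - 2908) = √(-523441/180) = I*√2617205/30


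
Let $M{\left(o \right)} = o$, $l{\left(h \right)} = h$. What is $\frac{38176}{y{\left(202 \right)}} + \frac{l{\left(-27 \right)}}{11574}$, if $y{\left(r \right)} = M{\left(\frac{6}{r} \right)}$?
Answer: $\frac{4958527927}{3858} \approx 1.2853 \cdot 10^{6}$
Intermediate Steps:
$y{\left(r \right)} = \frac{6}{r}$
$\frac{38176}{y{\left(202 \right)}} + \frac{l{\left(-27 \right)}}{11574} = \frac{38176}{6 \cdot \frac{1}{202}} - \frac{27}{11574} = \frac{38176}{6 \cdot \frac{1}{202}} - \frac{3}{1286} = \frac{38176}{\frac{3}{101}} - \frac{3}{1286} = 38176 \cdot \frac{101}{3} - \frac{3}{1286} = \frac{3855776}{3} - \frac{3}{1286} = \frac{4958527927}{3858}$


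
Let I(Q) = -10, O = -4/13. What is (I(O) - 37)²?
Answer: 2209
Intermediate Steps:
O = -4/13 (O = -4*1/13 = -4/13 ≈ -0.30769)
(I(O) - 37)² = (-10 - 37)² = (-47)² = 2209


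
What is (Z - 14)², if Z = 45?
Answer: 961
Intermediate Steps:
(Z - 14)² = (45 - 14)² = 31² = 961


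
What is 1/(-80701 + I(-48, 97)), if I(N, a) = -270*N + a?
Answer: -1/67644 ≈ -1.4783e-5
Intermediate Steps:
I(N, a) = a - 270*N
1/(-80701 + I(-48, 97)) = 1/(-80701 + (97 - 270*(-48))) = 1/(-80701 + (97 + 12960)) = 1/(-80701 + 13057) = 1/(-67644) = -1/67644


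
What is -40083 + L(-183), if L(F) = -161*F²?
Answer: -5431812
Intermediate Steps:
-40083 + L(-183) = -40083 - 161*(-183)² = -40083 - 161*33489 = -40083 - 5391729 = -5431812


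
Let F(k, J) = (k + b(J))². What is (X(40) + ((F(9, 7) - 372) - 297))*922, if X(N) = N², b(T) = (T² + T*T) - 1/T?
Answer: 557923406/49 ≈ 1.1386e+7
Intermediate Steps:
b(T) = -1/T + 2*T² (b(T) = (T² + T²) - 1/T = 2*T² - 1/T = -1/T + 2*T²)
F(k, J) = (k + (-1 + 2*J³)/J)²
(X(40) + ((F(9, 7) - 372) - 297))*922 = (40² + (((-1 + 2*7³ + 7*9)²/7² - 372) - 297))*922 = (1600 + (((-1 + 2*343 + 63)²/49 - 372) - 297))*922 = (1600 + (((-1 + 686 + 63)²/49 - 372) - 297))*922 = (1600 + (((1/49)*748² - 372) - 297))*922 = (1600 + (((1/49)*559504 - 372) - 297))*922 = (1600 + ((559504/49 - 372) - 297))*922 = (1600 + (541276/49 - 297))*922 = (1600 + 526723/49)*922 = (605123/49)*922 = 557923406/49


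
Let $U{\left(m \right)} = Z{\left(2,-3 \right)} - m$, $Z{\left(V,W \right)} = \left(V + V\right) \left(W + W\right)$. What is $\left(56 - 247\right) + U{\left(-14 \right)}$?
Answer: $-201$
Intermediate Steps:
$Z{\left(V,W \right)} = 4 V W$ ($Z{\left(V,W \right)} = 2 V 2 W = 4 V W$)
$U{\left(m \right)} = -24 - m$ ($U{\left(m \right)} = 4 \cdot 2 \left(-3\right) - m = -24 - m$)
$\left(56 - 247\right) + U{\left(-14 \right)} = \left(56 - 247\right) - 10 = -191 + \left(-24 + 14\right) = -191 - 10 = -201$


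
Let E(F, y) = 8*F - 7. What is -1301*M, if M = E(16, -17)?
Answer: -157421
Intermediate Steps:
E(F, y) = -7 + 8*F
M = 121 (M = -7 + 8*16 = -7 + 128 = 121)
-1301*M = -1301*121 = -157421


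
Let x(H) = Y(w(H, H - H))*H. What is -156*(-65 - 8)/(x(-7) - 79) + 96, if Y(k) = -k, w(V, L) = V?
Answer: 225/32 ≈ 7.0313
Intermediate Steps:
x(H) = -H² (x(H) = (-H)*H = -H²)
-156*(-65 - 8)/(x(-7) - 79) + 96 = -156*(-65 - 8)/(-1*(-7)² - 79) + 96 = -(-11388)/(-1*49 - 79) + 96 = -(-11388)/(-49 - 79) + 96 = -(-11388)/(-128) + 96 = -(-11388)*(-1)/128 + 96 = -156*73/128 + 96 = -2847/32 + 96 = 225/32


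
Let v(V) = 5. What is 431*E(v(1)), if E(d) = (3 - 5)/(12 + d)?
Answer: -862/17 ≈ -50.706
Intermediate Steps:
E(d) = -2/(12 + d)
431*E(v(1)) = 431*(-2/(12 + 5)) = 431*(-2/17) = -862/17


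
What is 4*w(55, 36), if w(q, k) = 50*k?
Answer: 7200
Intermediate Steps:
4*w(55, 36) = 4*(50*36) = 4*1800 = 7200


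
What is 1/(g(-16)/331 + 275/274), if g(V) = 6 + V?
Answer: 90694/88285 ≈ 1.0273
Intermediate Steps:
1/(g(-16)/331 + 275/274) = 1/((6 - 16)/331 + 275/274) = 1/(-10*1/331 + 275*(1/274)) = 1/(-10/331 + 275/274) = 1/(88285/90694) = 90694/88285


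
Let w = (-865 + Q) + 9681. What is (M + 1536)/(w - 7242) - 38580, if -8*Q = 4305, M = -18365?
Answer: -319847092/8287 ≈ -38596.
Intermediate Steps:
Q = -4305/8 (Q = -⅛*4305 = -4305/8 ≈ -538.13)
w = 66223/8 (w = (-865 - 4305/8) + 9681 = -11225/8 + 9681 = 66223/8 ≈ 8277.9)
(M + 1536)/(w - 7242) - 38580 = (-18365 + 1536)/(66223/8 - 7242) - 38580 = -16829/8287/8 - 38580 = -16829*8/8287 - 38580 = -134632/8287 - 38580 = -319847092/8287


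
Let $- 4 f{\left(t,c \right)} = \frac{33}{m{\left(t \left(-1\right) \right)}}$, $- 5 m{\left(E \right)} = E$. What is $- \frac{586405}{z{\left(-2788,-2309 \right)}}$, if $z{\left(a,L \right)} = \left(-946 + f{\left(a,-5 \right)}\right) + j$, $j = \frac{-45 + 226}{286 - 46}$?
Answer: $\frac{12261728550}{19764781} \approx 620.38$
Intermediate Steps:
$j = \frac{181}{240} \approx 0.75417$
$m{\left(E \right)} = - \frac{E}{5}$
$f{\left(t,c \right)} = - \frac{165}{4 t}$ ($f{\left(t,c \right)} = - \frac{33 \frac{1}{\left(- \frac{1}{5}\right) t \left(-1\right)}}{4} = - \frac{33 \frac{1}{\left(- \frac{1}{5}\right) \left(- t\right)}}{4} = - \frac{33 \frac{1}{\frac{1}{5} t}}{4} = - \frac{33 \frac{5}{t}}{4} = - \frac{165 \frac{1}{t}}{4} = - \frac{165}{4 t}$)
$z{\left(a,L \right)} = - \frac{226859}{240} - \frac{165}{4 a}$ ($z{\left(a,L \right)} = \left(-946 - \frac{165}{4 a}\right) + \frac{181}{240} = - \frac{226859}{240} - \frac{165}{4 a}$)
$- \frac{586405}{z{\left(-2788,-2309 \right)}} = - \frac{586405}{\frac{1}{240} \frac{1}{-2788} \left(-9900 - -632482892\right)} = - \frac{586405}{\frac{1}{240} \left(- \frac{1}{2788}\right) \left(-9900 + 632482892\right)} = - \frac{586405}{\frac{1}{240} \left(- \frac{1}{2788}\right) 632472992} = - \frac{586405}{- \frac{19764781}{20910}} = \left(-586405\right) \left(- \frac{20910}{19764781}\right) = \frac{12261728550}{19764781}$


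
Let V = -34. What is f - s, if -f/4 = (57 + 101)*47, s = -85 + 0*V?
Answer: -29619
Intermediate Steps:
s = -85 (s = -85 + 0*(-34) = -85 + 0 = -85)
f = -29704 (f = -4*(57 + 101)*47 = -632*47 = -4*7426 = -29704)
f - s = -29704 - 1*(-85) = -29704 + 85 = -29619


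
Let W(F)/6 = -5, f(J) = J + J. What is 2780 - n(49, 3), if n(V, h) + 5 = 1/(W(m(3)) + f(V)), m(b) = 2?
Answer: 189379/68 ≈ 2785.0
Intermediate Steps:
f(J) = 2*J
W(F) = -30 (W(F) = 6*(-5) = -30)
n(V, h) = -5 + 1/(-30 + 2*V)
2780 - n(49, 3) = 2780 - (151 - 10*49)/(2*(-15 + 49)) = 2780 - (151 - 490)/(2*34) = 2780 - (-339)/(2*34) = 2780 - 1*(-339/68) = 2780 + 339/68 = 189379/68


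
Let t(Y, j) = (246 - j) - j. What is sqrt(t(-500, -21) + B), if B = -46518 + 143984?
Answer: sqrt(97754) ≈ 312.66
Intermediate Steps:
t(Y, j) = 246 - 2*j
B = 97466
sqrt(t(-500, -21) + B) = sqrt((246 - 2*(-21)) + 97466) = sqrt((246 + 42) + 97466) = sqrt(288 + 97466) = sqrt(97754)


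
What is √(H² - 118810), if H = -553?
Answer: √186999 ≈ 432.43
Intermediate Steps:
√(H² - 118810) = √((-553)² - 118810) = √(305809 - 118810) = √186999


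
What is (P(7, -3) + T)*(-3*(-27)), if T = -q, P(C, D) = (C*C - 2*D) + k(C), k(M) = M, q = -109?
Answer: 13851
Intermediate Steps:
P(C, D) = C + C**2 - 2*D (P(C, D) = (C*C - 2*D) + C = (C**2 - 2*D) + C = C + C**2 - 2*D)
T = 109 (T = -1*(-109) = 109)
(P(7, -3) + T)*(-3*(-27)) = ((7 + 7**2 - 2*(-3)) + 109)*(-3*(-27)) = ((7 + 49 + 6) + 109)*81 = (62 + 109)*81 = 171*81 = 13851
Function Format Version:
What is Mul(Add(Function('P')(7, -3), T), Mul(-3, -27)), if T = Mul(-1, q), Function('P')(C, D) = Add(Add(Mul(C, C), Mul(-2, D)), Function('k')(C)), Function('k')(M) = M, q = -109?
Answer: 13851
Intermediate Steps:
Function('P')(C, D) = Add(C, Pow(C, 2), Mul(-2, D)) (Function('P')(C, D) = Add(Add(Mul(C, C), Mul(-2, D)), C) = Add(Add(Pow(C, 2), Mul(-2, D)), C) = Add(C, Pow(C, 2), Mul(-2, D)))
T = 109 (T = Mul(-1, -109) = 109)
Mul(Add(Function('P')(7, -3), T), Mul(-3, -27)) = Mul(Add(Add(7, Pow(7, 2), Mul(-2, -3)), 109), Mul(-3, -27)) = Mul(Add(Add(7, 49, 6), 109), 81) = Mul(Add(62, 109), 81) = Mul(171, 81) = 13851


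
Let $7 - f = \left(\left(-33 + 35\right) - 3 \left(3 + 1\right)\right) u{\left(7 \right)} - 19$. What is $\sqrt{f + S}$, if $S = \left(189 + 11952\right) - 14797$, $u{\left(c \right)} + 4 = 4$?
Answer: $i \sqrt{2630} \approx 51.284 i$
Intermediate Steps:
$u{\left(c \right)} = 0$ ($u{\left(c \right)} = -4 + 4 = 0$)
$S = -2656$ ($S = 12141 - 14797 = -2656$)
$f = 26$ ($f = 7 - \left(\left(\left(-33 + 35\right) - 3 \left(3 + 1\right)\right) 0 - 19\right) = 7 - \left(\left(2 - 12\right) 0 - 19\right) = 7 - \left(\left(-10\right) 0 - 19\right) = 7 - \left(0 - 19\right) = 7 - -19 = 7 + 19 = 26$)
$\sqrt{f + S} = \sqrt{26 - 2656} = \sqrt{-2630} = i \sqrt{2630}$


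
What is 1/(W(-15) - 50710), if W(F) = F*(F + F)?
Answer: -1/50260 ≈ -1.9897e-5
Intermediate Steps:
W(F) = 2*F**2 (W(F) = F*(2*F) = 2*F**2)
1/(W(-15) - 50710) = 1/(2*(-15)**2 - 50710) = 1/(2*225 - 50710) = 1/(450 - 50710) = 1/(-50260) = -1/50260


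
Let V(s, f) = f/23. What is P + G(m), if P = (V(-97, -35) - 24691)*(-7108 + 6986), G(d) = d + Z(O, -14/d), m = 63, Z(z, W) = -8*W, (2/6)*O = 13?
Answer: 623598353/207 ≈ 3.0126e+6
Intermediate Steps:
V(s, f) = f/23 (V(s, f) = f*(1/23) = f/23)
O = 39 (O = 3*13 = 39)
G(d) = d + 112/d (G(d) = d - (-112)/d = d + 112/d)
P = 69287216/23 (P = ((1/23)*(-35) - 24691)*(-7108 + 6986) = (-35/23 - 24691)*(-122) = -567928/23*(-122) = 69287216/23 ≈ 3.0125e+6)
P + G(m) = 69287216/23 + (63 + 112/63) = 69287216/23 + (63 + 112*(1/63)) = 69287216/23 + (63 + 16/9) = 69287216/23 + 583/9 = 623598353/207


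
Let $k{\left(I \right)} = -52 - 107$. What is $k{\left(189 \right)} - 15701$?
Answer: $-15860$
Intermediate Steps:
$k{\left(I \right)} = -159$
$k{\left(189 \right)} - 15701 = -159 - 15701 = -15860$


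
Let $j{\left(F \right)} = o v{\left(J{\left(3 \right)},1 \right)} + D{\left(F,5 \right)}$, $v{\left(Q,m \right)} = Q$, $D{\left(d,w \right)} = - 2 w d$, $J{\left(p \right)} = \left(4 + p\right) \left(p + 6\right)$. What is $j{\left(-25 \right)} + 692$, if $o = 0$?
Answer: $942$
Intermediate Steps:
$J{\left(p \right)} = \left(4 + p\right) \left(6 + p\right)$
$D{\left(d,w \right)} = - 2 d w$
$j{\left(F \right)} = - 10 F$ ($j{\left(F \right)} = 0 \left(24 + 3^{2} + 10 \cdot 3\right) - 2 F 5 = 0 \left(24 + 9 + 30\right) - 10 F = 0 \cdot 63 - 10 F = 0 - 10 F = - 10 F$)
$j{\left(-25 \right)} + 692 = \left(-10\right) \left(-25\right) + 692 = 250 + 692 = 942$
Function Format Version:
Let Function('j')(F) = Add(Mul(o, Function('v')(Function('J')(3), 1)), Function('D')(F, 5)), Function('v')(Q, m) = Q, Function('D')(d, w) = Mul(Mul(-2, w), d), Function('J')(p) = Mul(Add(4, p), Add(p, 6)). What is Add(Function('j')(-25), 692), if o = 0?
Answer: 942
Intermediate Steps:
Function('J')(p) = Mul(Add(4, p), Add(6, p))
Function('D')(d, w) = Mul(-2, d, w)
Function('j')(F) = Mul(-10, F) (Function('j')(F) = Add(Mul(0, Add(24, Pow(3, 2), Mul(10, 3))), Mul(-2, F, 5)) = Add(Mul(0, Add(24, 9, 30)), Mul(-10, F)) = Add(Mul(0, 63), Mul(-10, F)) = Add(0, Mul(-10, F)) = Mul(-10, F))
Add(Function('j')(-25), 692) = Add(Mul(-10, -25), 692) = Add(250, 692) = 942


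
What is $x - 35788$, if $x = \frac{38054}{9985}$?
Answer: $- \frac{357305126}{9985} \approx -35784.0$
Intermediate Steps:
$x = \frac{38054}{9985}$ ($x = 38054 \cdot \frac{1}{9985} = \frac{38054}{9985} \approx 3.8111$)
$x - 35788 = \frac{38054}{9985} - 35788 = - \frac{357305126}{9985}$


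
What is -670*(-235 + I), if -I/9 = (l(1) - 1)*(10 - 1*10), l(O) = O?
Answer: 157450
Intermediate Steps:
I = 0 (I = -9*(1 - 1)*(10 - 1*10) = -0*(10 - 10) = -0*0 = -9*0 = 0)
-670*(-235 + I) = -670*(-235 + 0) = -670*(-235) = 157450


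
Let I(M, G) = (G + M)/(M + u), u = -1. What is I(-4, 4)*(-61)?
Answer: 0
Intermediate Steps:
I(M, G) = (G + M)/(-1 + M) (I(M, G) = (G + M)/(M - 1) = (G + M)/(-1 + M))
I(-4, 4)*(-61) = ((4 - 4)/(-1 - 4))*(-61) = (0/(-5))*(-61) = -⅕*0*(-61) = 0*(-61) = 0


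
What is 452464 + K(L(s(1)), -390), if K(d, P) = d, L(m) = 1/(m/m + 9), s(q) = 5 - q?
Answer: 4524641/10 ≈ 4.5246e+5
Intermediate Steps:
L(m) = ⅒ (L(m) = 1/(1 + 9) = 1/10 = ⅒)
452464 + K(L(s(1)), -390) = 452464 + ⅒ = 4524641/10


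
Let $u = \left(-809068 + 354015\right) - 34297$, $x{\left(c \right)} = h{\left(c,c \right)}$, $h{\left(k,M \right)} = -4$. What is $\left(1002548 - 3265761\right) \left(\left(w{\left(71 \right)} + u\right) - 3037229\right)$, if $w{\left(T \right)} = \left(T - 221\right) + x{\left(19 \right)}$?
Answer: $7981747973129$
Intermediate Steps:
$x{\left(c \right)} = -4$
$w{\left(T \right)} = -225 + T$ ($w{\left(T \right)} = \left(T - 221\right) - 4 = \left(-221 + T\right) - 4 = -225 + T$)
$u = -489350$ ($u = -455053 - 34297 = -489350$)
$\left(1002548 - 3265761\right) \left(\left(w{\left(71 \right)} + u\right) - 3037229\right) = \left(1002548 - 3265761\right) \left(\left(\left(-225 + 71\right) - 489350\right) - 3037229\right) = - 2263213 \left(\left(-154 - 489350\right) - 3037229\right) = - 2263213 \left(-489504 - 3037229\right) = \left(-2263213\right) \left(-3526733\right) = 7981747973129$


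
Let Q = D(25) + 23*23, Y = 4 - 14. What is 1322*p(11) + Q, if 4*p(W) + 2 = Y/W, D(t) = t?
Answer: -4482/11 ≈ -407.45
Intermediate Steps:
Y = -10
p(W) = -½ - 5/(2*W) (p(W) = -½ + (-10/W)/4 = -½ - 5/(2*W))
Q = 554 (Q = 25 + 23*23 = 25 + 529 = 554)
1322*p(11) + Q = 1322*((½)*(-5 - 1*11)/11) + 554 = 1322*((½)*(1/11)*(-5 - 11)) + 554 = 1322*((½)*(1/11)*(-16)) + 554 = 1322*(-8/11) + 554 = -10576/11 + 554 = -4482/11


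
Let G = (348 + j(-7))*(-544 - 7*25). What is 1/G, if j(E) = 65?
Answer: -1/296947 ≈ -3.3676e-6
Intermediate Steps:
G = -296947 (G = (348 + 65)*(-544 - 7*25) = 413*(-544 - 175) = 413*(-719) = -296947)
1/G = 1/(-296947) = -1/296947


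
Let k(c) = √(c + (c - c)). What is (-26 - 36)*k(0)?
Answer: 0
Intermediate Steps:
k(c) = √c (k(c) = √(c + 0) = √c)
(-26 - 36)*k(0) = (-26 - 36)*√0 = -62*0 = 0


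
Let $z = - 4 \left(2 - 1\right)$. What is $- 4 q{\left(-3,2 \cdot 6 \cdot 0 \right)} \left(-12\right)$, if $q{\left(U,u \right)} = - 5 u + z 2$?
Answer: $-384$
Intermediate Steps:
$z = -4$ ($z = \left(-4\right) 1 = -4$)
$q{\left(U,u \right)} = -8 - 5 u$ ($q{\left(U,u \right)} = - 5 u - 8 = -8 - 5 u$)
$- 4 q{\left(-3,2 \cdot 6 \cdot 0 \right)} \left(-12\right) = - 4 \left(-8 - 5 \cdot 2 \cdot 6 \cdot 0\right) \left(-12\right) = - 4 \left(-8 - 5 \cdot 12 \cdot 0\right) \left(-12\right) = - 4 \left(-8 - 0\right) \left(-12\right) = - 4 \left(-8 + 0\right) \left(-12\right) = - 4 \left(-8\right) \left(-12\right) = - \left(-32\right) \left(-12\right) = \left(-1\right) 384 = -384$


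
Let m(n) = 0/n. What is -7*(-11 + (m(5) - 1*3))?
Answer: 98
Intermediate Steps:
m(n) = 0
-7*(-11 + (m(5) - 1*3)) = -7*(-11 + (0 - 1*3)) = -7*(-11 + (0 - 3)) = -7*(-11 - 3) = -7*(-14) = 98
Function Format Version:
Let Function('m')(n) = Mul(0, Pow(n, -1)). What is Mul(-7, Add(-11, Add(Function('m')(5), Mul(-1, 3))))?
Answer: 98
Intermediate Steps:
Function('m')(n) = 0
Mul(-7, Add(-11, Add(Function('m')(5), Mul(-1, 3)))) = Mul(-7, Add(-11, Add(0, Mul(-1, 3)))) = Mul(-7, Add(-11, Add(0, -3))) = Mul(-7, Add(-11, -3)) = Mul(-7, -14) = 98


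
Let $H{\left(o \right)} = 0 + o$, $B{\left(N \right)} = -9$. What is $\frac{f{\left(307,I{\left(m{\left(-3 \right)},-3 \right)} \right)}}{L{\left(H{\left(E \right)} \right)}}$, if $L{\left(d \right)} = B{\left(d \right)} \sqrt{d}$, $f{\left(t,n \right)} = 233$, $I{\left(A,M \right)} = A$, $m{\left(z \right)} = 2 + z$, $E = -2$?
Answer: $\frac{233 i \sqrt{2}}{18} \approx 18.306 i$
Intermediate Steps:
$H{\left(o \right)} = o$
$L{\left(d \right)} = - 9 \sqrt{d}$
$\frac{f{\left(307,I{\left(m{\left(-3 \right)},-3 \right)} \right)}}{L{\left(H{\left(E \right)} \right)}} = \frac{233}{\left(-9\right) \sqrt{-2}} = \frac{233}{\left(-9\right) i \sqrt{2}} = 233 \frac{i \sqrt{2}}{18} = \frac{233 i \sqrt{2}}{18}$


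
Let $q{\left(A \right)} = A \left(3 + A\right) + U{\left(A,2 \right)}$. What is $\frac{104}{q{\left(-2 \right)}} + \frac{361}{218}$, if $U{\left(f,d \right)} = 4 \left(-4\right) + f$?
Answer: $- \frac{3863}{1090} \approx -3.544$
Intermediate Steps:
$U{\left(f,d \right)} = -16 + f$
$q{\left(A \right)} = -16 + A + A \left(3 + A\right)$ ($q{\left(A \right)} = A \left(3 + A\right) + \left(-16 + A\right) = -16 + A + A \left(3 + A\right)$)
$\frac{104}{q{\left(-2 \right)}} + \frac{361}{218} = \frac{104}{-16 + \left(-2\right)^{2} + 4 \left(-2\right)} + \frac{361}{218} = \frac{104}{-16 + 4 - 8} + 361 \cdot \frac{1}{218} = \frac{104}{-20} + \frac{361}{218} = 104 \left(- \frac{1}{20}\right) + \frac{361}{218} = - \frac{26}{5} + \frac{361}{218} = - \frac{3863}{1090}$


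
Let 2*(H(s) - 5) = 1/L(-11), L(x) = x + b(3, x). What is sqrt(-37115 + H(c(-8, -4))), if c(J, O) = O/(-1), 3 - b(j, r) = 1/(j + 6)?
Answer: I*sqrt(791038074)/146 ≈ 192.64*I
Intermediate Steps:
b(j, r) = 3 - 1/(6 + j) (b(j, r) = 3 - 1/(j + 6) = 3 - 1/(6 + j))
c(J, O) = -O (c(J, O) = O*(-1) = -O)
L(x) = 26/9 + x (L(x) = x + (17 + 3*3)/(6 + 3) = x + (17 + 9)/9 = x + (1/9)*26 = x + 26/9 = 26/9 + x)
H(s) = 721/146 (H(s) = 5 + 1/(2*(26/9 - 11)) = 5 + 1/(2*(-73/9)) = 5 + (1/2)*(-9/73) = 5 - 9/146 = 721/146)
sqrt(-37115 + H(c(-8, -4))) = sqrt(-37115 + 721/146) = sqrt(-5418069/146) = I*sqrt(791038074)/146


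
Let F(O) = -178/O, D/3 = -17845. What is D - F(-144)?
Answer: -3854609/72 ≈ -53536.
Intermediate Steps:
D = -53535 (D = 3*(-17845) = -53535)
D - F(-144) = -53535 - (-178)/(-144) = -53535 - (-178)*(-1)/144 = -53535 - 1*89/72 = -53535 - 89/72 = -3854609/72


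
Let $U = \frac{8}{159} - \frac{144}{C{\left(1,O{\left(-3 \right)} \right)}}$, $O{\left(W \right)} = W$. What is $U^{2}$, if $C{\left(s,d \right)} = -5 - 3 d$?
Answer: $\frac{32672656}{25281} \approx 1292.4$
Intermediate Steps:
$U = - \frac{5716}{159}$ ($U = \frac{8}{159} - \frac{144}{-5 - -9} = 8 \cdot \frac{1}{159} - \frac{144}{-5 + 9} = \frac{8}{159} - \frac{144}{4} = \frac{8}{159} - 36 = - \frac{5716}{159} \approx -35.95$)
$U^{2} = \left(- \frac{5716}{159}\right)^{2} = \frac{32672656}{25281}$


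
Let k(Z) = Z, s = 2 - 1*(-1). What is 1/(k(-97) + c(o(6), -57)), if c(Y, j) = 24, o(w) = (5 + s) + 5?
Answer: -1/73 ≈ -0.013699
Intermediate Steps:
s = 3 (s = 2 + 1 = 3)
o(w) = 13 (o(w) = (5 + 3) + 5 = 8 + 5 = 13)
1/(k(-97) + c(o(6), -57)) = 1/(-97 + 24) = 1/(-73) = -1/73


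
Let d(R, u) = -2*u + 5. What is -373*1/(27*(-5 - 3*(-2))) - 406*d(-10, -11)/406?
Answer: -1102/27 ≈ -40.815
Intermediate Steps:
d(R, u) = 5 - 2*u
-373*1/(27*(-5 - 3*(-2))) - 406*d(-10, -11)/406 = -373*1/(27*(-5 - 3*(-2))) - 406/(406/(5 - 2*(-11))) = -373*1/(27*(-5 + 6)) - 406/(406/(5 + 22)) = -373/(1*27) - 406/(406/27) = -373/27 - 406/(406*(1/27)) = -373*1/27 - 406/406/27 = -373/27 - 406*27/406 = -373/27 - 27 = -1102/27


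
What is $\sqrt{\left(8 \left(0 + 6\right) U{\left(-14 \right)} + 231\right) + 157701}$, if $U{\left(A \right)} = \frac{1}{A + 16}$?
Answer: $2 \sqrt{39489} \approx 397.44$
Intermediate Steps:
$U{\left(A \right)} = \frac{1}{16 + A}$
$\sqrt{\left(8 \left(0 + 6\right) U{\left(-14 \right)} + 231\right) + 157701} = \sqrt{\left(\frac{8 \left(0 + 6\right)}{16 - 14} + 231\right) + 157701} = \sqrt{\left(\frac{8 \cdot 6}{2} + 231\right) + 157701} = \sqrt{\left(48 \cdot \frac{1}{2} + 231\right) + 157701} = \sqrt{\left(24 + 231\right) + 157701} = \sqrt{255 + 157701} = \sqrt{157956} = 2 \sqrt{39489}$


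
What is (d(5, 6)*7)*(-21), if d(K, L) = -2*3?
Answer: 882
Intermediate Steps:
d(K, L) = -6
(d(5, 6)*7)*(-21) = -6*7*(-21) = -42*(-21) = 882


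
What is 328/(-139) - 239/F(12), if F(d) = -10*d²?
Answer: -439099/200160 ≈ -2.1937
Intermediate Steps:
328/(-139) - 239/F(12) = 328/(-139) - 239/((-10*12²)) = 328*(-1/139) - 239/((-10*144)) = -328/139 - 239/(-1440) = -328/139 - 239*(-1/1440) = -328/139 + 239/1440 = -439099/200160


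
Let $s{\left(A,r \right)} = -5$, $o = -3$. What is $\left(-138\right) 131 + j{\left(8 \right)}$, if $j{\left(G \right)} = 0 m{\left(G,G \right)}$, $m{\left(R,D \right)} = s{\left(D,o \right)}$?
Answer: $-18078$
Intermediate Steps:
$m{\left(R,D \right)} = -5$
$j{\left(G \right)} = 0$ ($j{\left(G \right)} = 0 \left(-5\right) = 0$)
$\left(-138\right) 131 + j{\left(8 \right)} = \left(-138\right) 131 + 0 = -18078 + 0 = -18078$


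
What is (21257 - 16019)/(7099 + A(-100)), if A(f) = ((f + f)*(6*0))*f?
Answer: 5238/7099 ≈ 0.73785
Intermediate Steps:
A(f) = 0 (A(f) = ((2*f)*0)*f = 0*f = 0)
(21257 - 16019)/(7099 + A(-100)) = (21257 - 16019)/(7099 + 0) = 5238/7099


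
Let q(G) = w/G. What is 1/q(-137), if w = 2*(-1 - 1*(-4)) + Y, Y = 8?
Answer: -137/14 ≈ -9.7857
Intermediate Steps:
w = 14 (w = 2*(-1 - 1*(-4)) + 8 = 2*(-1 + 4) + 8 = 2*3 + 8 = 6 + 8 = 14)
q(G) = 14/G
1/q(-137) = 1/(14/(-137)) = 1/(14*(-1/137)) = 1/(-14/137) = -137/14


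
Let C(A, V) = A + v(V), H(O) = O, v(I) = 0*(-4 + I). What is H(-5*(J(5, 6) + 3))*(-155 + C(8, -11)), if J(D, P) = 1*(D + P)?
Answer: 10290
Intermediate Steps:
J(D, P) = D + P
v(I) = 0
C(A, V) = A (C(A, V) = A + 0 = A)
H(-5*(J(5, 6) + 3))*(-155 + C(8, -11)) = (-5*((5 + 6) + 3))*(-155 + 8) = -5*(11 + 3)*(-147) = -5*14*(-147) = -70*(-147) = 10290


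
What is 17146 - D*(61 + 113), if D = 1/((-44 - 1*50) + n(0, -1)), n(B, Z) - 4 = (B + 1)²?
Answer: 1526168/89 ≈ 17148.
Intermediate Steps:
n(B, Z) = 4 + (1 + B)² (n(B, Z) = 4 + (B + 1)² = 4 + (1 + B)²)
D = -1/89 (D = 1/((-44 - 1*50) + (4 + (1 + 0)²)) = 1/((-44 - 50) + (4 + 1²)) = 1/(-94 + (4 + 1)) = 1/(-94 + 5) = 1/(-89) = -1/89 ≈ -0.011236)
17146 - D*(61 + 113) = 17146 - (-1)*(61 + 113)/89 = 17146 - (-1)*174/89 = 17146 - 1*(-174/89) = 17146 + 174/89 = 1526168/89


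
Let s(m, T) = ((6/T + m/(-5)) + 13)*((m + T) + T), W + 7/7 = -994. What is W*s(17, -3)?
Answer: -83182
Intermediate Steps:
W = -995 (W = -1 - 994 = -995)
s(m, T) = (m + 2*T)*(13 + 6/T - m/5) (s(m, T) = ((6/T + m*(-⅕)) + 13)*((T + m) + T) = ((6/T - m/5) + 13)*(m + 2*T) = (13 + 6/T - m/5)*(m + 2*T) = (m + 2*T)*(13 + 6/T - m/5))
W*s(17, -3) = -199*(30*17 - 3*(60 - 1*17² + 65*17 + 130*(-3) - 2*(-3)*17))/(-3) = -199*(-1)*(510 - 3*(60 - 1*289 + 1105 - 390 + 102))/3 = -199*(-1)*(510 - 3*(60 - 289 + 1105 - 390 + 102))/3 = -199*(-1)*(510 - 3*588)/3 = -199*(-1)*(510 - 1764)/3 = -199*(-1)*(-1254)/3 = -995*418/5 = -83182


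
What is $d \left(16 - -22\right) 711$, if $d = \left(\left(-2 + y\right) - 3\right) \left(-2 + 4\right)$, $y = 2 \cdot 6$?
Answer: $378252$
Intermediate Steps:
$y = 12$
$d = 14$ ($d = \left(\left(-2 + 12\right) - 3\right) \left(-2 + 4\right) = \left(10 - 3\right) 2 = 7 \cdot 2 = 14$)
$d \left(16 - -22\right) 711 = 14 \left(16 - -22\right) 711 = 14 \left(16 + 22\right) 711 = 14 \cdot 38 \cdot 711 = 14 \cdot 27018 = 378252$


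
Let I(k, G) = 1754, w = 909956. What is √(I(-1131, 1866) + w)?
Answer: √911710 ≈ 954.83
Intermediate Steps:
√(I(-1131, 1866) + w) = √(1754 + 909956) = √911710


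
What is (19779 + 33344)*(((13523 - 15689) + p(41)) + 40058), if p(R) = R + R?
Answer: 2017292802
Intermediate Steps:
p(R) = 2*R
(19779 + 33344)*(((13523 - 15689) + p(41)) + 40058) = (19779 + 33344)*(((13523 - 15689) + 2*41) + 40058) = 53123*((-2166 + 82) + 40058) = 53123*(-2084 + 40058) = 53123*37974 = 2017292802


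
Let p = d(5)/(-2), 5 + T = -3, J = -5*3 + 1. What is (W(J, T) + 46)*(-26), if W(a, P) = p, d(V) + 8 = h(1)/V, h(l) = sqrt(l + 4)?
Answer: -1300 + 13*sqrt(5)/5 ≈ -1294.2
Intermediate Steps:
J = -14 (J = -15 + 1 = -14)
h(l) = sqrt(4 + l)
T = -8 (T = -5 - 3 = -8)
d(V) = -8 + sqrt(5)/V (d(V) = -8 + sqrt(4 + 1)/V = -8 + sqrt(5)/V)
p = 4 - sqrt(5)/10 (p = (-8 + sqrt(5)/5)/(-2) = (-8 + sqrt(5)*(1/5))*(-1/2) = (-8 + sqrt(5)/5)*(-1/2) = 4 - sqrt(5)/10 ≈ 3.7764)
W(a, P) = 4 - sqrt(5)/10
(W(J, T) + 46)*(-26) = ((4 - sqrt(5)/10) + 46)*(-26) = (50 - sqrt(5)/10)*(-26) = -1300 + 13*sqrt(5)/5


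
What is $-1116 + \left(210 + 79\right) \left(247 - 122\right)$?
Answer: $35009$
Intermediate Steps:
$-1116 + \left(210 + 79\right) \left(247 - 122\right) = -1116 + 289 \left(247 - 122\right) = -1116 + 289 \cdot 125 = -1116 + 36125 = 35009$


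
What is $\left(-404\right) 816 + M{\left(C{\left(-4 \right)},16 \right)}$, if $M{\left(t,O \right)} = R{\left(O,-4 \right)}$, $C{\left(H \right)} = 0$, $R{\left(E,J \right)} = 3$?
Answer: $-329661$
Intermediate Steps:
$M{\left(t,O \right)} = 3$
$\left(-404\right) 816 + M{\left(C{\left(-4 \right)},16 \right)} = \left(-404\right) 816 + 3 = -329664 + 3 = -329661$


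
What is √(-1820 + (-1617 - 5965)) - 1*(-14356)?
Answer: 14356 + I*√9402 ≈ 14356.0 + 96.964*I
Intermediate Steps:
√(-1820 + (-1617 - 5965)) - 1*(-14356) = √(-1820 - 7582) + 14356 = √(-9402) + 14356 = I*√9402 + 14356 = 14356 + I*√9402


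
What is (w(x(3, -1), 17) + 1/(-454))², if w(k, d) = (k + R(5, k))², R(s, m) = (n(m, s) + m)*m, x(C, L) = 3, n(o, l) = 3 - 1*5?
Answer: 267093649/206116 ≈ 1295.8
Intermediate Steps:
n(o, l) = -2 (n(o, l) = 3 - 5 = -2)
R(s, m) = m*(-2 + m) (R(s, m) = (-2 + m)*m = m*(-2 + m))
w(k, d) = (k + k*(-2 + k))²
(w(x(3, -1), 17) + 1/(-454))² = (3²*(-1 + 3)² + 1/(-454))² = (9*2² - 1/454)² = (9*4 - 1/454)² = (36 - 1/454)² = (16343/454)² = 267093649/206116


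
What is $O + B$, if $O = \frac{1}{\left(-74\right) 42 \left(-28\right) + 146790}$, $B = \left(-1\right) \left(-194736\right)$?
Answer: $\frac{45532003105}{233814} \approx 1.9474 \cdot 10^{5}$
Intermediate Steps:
$B = 194736$
$O = \frac{1}{233814}$ ($O = \frac{1}{\left(-3108\right) \left(-28\right) + 146790} = \frac{1}{87024 + 146790} = \frac{1}{233814} \approx 4.2769 \cdot 10^{-6}$)
$O + B = \frac{1}{233814} + 194736 = \frac{45532003105}{233814}$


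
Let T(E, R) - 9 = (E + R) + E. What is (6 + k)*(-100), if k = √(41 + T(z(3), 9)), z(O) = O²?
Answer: -600 - 100*√77 ≈ -1477.5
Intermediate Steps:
T(E, R) = 9 + R + 2*E (T(E, R) = 9 + ((E + R) + E) = 9 + (R + 2*E) = 9 + R + 2*E)
k = √77 (k = √(41 + (9 + 9 + 2*3²)) = √(41 + (9 + 9 + 2*9)) = √(41 + (9 + 9 + 18)) = √(41 + 36) = √77 ≈ 8.7750)
(6 + k)*(-100) = (6 + √77)*(-100) = -600 - 100*√77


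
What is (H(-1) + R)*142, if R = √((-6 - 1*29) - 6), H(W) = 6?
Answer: 852 + 142*I*√41 ≈ 852.0 + 909.24*I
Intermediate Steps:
R = I*√41 (R = √((-6 - 29) - 6) = √(-35 - 6) = √(-41) = I*√41 ≈ 6.4031*I)
(H(-1) + R)*142 = (6 + I*√41)*142 = 852 + 142*I*√41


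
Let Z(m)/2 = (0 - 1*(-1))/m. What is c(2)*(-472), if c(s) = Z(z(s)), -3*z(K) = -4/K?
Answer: -1416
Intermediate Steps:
z(K) = 4/(3*K) (z(K) = -(-4)/(3*K) = 4/(3*K))
Z(m) = 2/m (Z(m) = 2*((0 - 1*(-1))/m) = 2*((0 + 1)/m) = 2*(1/m) = 2/m)
c(s) = 3*s/2 (c(s) = 2/((4/(3*s))) = 2*(3*s/4) = 3*s/2)
c(2)*(-472) = ((3/2)*2)*(-472) = 3*(-472) = -1416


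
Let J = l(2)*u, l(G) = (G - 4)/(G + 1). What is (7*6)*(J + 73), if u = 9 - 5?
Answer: 2954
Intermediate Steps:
l(G) = (-4 + G)/(1 + G)
u = 4
J = -8/3 (J = ((-4 + 2)/(1 + 2))*4 = (-2/3)*4 = ((⅓)*(-2))*4 = -⅔*4 = -8/3 ≈ -2.6667)
(7*6)*(J + 73) = (7*6)*(-8/3 + 73) = 42*(211/3) = 2954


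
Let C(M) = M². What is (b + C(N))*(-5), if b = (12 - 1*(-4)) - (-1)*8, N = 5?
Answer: -245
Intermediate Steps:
b = 24 (b = (12 + 4) - 1*(-8) = 16 + 8 = 24)
(b + C(N))*(-5) = (24 + 5²)*(-5) = (24 + 25)*(-5) = 49*(-5) = -245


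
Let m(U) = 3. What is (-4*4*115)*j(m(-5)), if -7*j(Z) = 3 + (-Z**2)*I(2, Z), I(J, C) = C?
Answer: -44160/7 ≈ -6308.6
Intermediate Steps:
j(Z) = -3/7 + Z**3/7 (j(Z) = -(3 + (-Z**2)*Z)/7 = -(3 - Z**3)/7 = -3/7 + Z**3/7)
(-4*4*115)*j(m(-5)) = (-4*4*115)*(-3/7 + (1/7)*3**3) = (-16*115)*(-3/7 + (1/7)*27) = -1840*(-3/7 + 27/7) = -1840*24/7 = -44160/7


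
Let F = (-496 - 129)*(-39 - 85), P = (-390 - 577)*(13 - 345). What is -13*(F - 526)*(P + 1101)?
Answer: -322358259990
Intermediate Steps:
P = 321044 (P = -967*(-332) = 321044)
F = 77500 (F = -625*(-124) = 77500)
-13*(F - 526)*(P + 1101) = -13*(77500 - 526)*(321044 + 1101) = -1000662*322145 = -13*24796789230 = -322358259990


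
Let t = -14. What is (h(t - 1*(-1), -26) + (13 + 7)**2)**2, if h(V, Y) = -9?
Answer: 152881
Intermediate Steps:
(h(t - 1*(-1), -26) + (13 + 7)**2)**2 = (-9 + (13 + 7)**2)**2 = (-9 + 20**2)**2 = (-9 + 400)**2 = 391**2 = 152881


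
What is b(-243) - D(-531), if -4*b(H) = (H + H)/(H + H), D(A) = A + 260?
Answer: 1083/4 ≈ 270.75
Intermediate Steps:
D(A) = 260 + A
b(H) = -1/4 (b(H) = -(H + H)/(4*(H + H)) = -2*H/(4*(2*H)) = -2*H*1/(2*H)/4 = -1/4*1 = -1/4)
b(-243) - D(-531) = -1/4 - (260 - 531) = -1/4 - 1*(-271) = -1/4 + 271 = 1083/4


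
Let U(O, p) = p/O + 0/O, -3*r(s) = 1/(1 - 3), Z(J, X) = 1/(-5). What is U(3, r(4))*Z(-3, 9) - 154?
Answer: -13861/90 ≈ -154.01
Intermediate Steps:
Z(J, X) = -⅕
r(s) = ⅙ (r(s) = -1/(3*(1 - 3)) = -⅓/(-2) = -⅓*(-½) = ⅙)
U(O, p) = p/O (U(O, p) = p/O + 0 = p/O)
U(3, r(4))*Z(-3, 9) - 154 = ((⅙)/3)*(-⅕) - 154 = ((⅙)*(⅓))*(-⅕) - 154 = (1/18)*(-⅕) - 154 = -1/90 - 154 = -13861/90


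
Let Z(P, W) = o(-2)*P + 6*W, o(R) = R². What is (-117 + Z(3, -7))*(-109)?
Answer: 16023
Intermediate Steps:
Z(P, W) = 4*P + 6*W (Z(P, W) = (-2)²*P + 6*W = 4*P + 6*W)
(-117 + Z(3, -7))*(-109) = (-117 + (4*3 + 6*(-7)))*(-109) = (-117 + (12 - 42))*(-109) = (-117 - 30)*(-109) = -147*(-109) = 16023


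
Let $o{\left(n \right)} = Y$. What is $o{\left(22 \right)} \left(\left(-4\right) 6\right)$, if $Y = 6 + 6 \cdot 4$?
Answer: $-720$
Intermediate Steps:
$Y = 30$ ($Y = 6 + 24 = 30$)
$o{\left(n \right)} = 30$
$o{\left(22 \right)} \left(\left(-4\right) 6\right) = 30 \left(\left(-4\right) 6\right) = 30 \left(-24\right) = -720$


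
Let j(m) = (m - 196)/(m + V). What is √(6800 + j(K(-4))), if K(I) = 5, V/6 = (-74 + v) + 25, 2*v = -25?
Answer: √225260581/182 ≈ 82.465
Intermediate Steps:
v = -25/2 (v = (½)*(-25) = -25/2 ≈ -12.500)
V = -369 (V = 6*((-74 - 25/2) + 25) = 6*(-173/2 + 25) = 6*(-123/2) = -369)
j(m) = (-196 + m)/(-369 + m) (j(m) = (m - 196)/(m - 369) = (-196 + m)/(-369 + m))
√(6800 + j(K(-4))) = √(6800 + (-196 + 5)/(-369 + 5)) = √(6800 - 191/(-364)) = √(6800 - 1/364*(-191)) = √(6800 + 191/364) = √(2475391/364) = √225260581/182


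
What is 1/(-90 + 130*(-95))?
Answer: -1/12440 ≈ -8.0386e-5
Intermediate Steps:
1/(-90 + 130*(-95)) = 1/(-90 - 12350) = 1/(-12440) = -1/12440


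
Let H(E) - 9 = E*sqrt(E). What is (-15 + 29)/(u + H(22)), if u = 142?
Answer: 2114/12153 - 308*sqrt(22)/12153 ≈ 0.055077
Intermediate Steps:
H(E) = 9 + E**(3/2) (H(E) = 9 + E*sqrt(E) = 9 + E**(3/2))
(-15 + 29)/(u + H(22)) = (-15 + 29)/(142 + (9 + 22**(3/2))) = 14/(142 + (9 + 22*sqrt(22))) = 14/(151 + 22*sqrt(22))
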